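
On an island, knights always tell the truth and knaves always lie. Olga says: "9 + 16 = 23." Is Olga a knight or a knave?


Statement: "9 + 16 = 23."
Actual: 9 + 16 = 25
Claimed: 23
Statement is FALSE → Olga lies → Knave

Knave


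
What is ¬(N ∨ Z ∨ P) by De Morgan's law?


De Morgan's law: ¬(P ∨ Q ∨ R) ≡ ¬P ∧ ¬Q ∧ ¬R
¬(N ∨ Z ∨ P) = ¬N ∧ ¬Z ∧ ¬P

¬N ∧ ¬Z ∧ ¬P


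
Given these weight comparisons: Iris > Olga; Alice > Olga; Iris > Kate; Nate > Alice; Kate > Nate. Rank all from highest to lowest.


Constraints: Iris > Olga; Alice > Olga; Iris > Kate; Nate > Alice; Kate > Nate
Method: at each step, the next-highest is the one remaining person who never appears on the smaller side of a constraint between remaining people.
  Step 1: remaining {Iris, Nate, Olga, Alice, Kate}; on the smaller side: {Nate, Olga, Alice, Kate} → Iris is next (Iris > Olga; Iris > Kate).
  Step 2: remaining {Nate, Olga, Alice, Kate}; on the smaller side: {Nate, Olga, Alice} → Kate is next (Kate > Nate).
  Step 3: remaining {Nate, Olga, Alice}; on the smaller side: {Olga, Alice} → Nate is next (Nate > Alice).
  Step 4: remaining {Olga, Alice}; on the smaller side: {Olga} → Alice is next (Alice > Olga).
  Step 5: only Olga remains → lowest.
Final ranking (highest to lowest):

Iris > Kate > Nate > Alice > Olga


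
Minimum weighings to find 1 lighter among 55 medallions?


Each weighing has 3 outcomes (left heavy / balance / right heavy), so k weighings distinguish at most 3^k cases; splitting into three near-equal groups achieves this.
Need 3^k ≥ 55: 3^3 = 27 < 55 ≤ 3^4 = 81
k = ⌈log₃(55)⌉ = 4

4


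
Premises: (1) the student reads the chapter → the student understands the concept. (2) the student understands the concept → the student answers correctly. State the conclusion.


Hypothetical syllogism: P → Q, Q → R ⊢ P → R
Premise 1: the student reads the chapter → the student understands the concept
Premise 2: the student understands the concept → the student answers correctly
Chain the implications: the middle term (the student understands the concept) links the two.
Conclusion: If the student reads the chapter, then the student answers correctly.

If the student reads the chapter, then the student answers correctly.


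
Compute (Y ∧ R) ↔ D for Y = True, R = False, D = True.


Y = True, R = False, D = True
Step 1: Y ∧ R = True AND False = False
Step 2: (False) ↔ D: true when both sides have same truth value.
Result: False ↔ True = False

False


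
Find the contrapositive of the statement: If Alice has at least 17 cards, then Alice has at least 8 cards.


Original: If Alice has at least 17 cards, then Alice has at least 8 cards
Contrapositive: If ¬Q, then ¬P
Negate Q: not (Alice has at least 8 cards)
Negate P: not (Alice has at least 17 cards)

If not (Alice has at least 8 cards), then not (Alice has at least 17 cards).


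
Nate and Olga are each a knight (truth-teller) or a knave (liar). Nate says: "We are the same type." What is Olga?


Nate says: "We are the same type."
Case 1: Nate is a Knight (truth-teller)
  Statement is true → they ARE the same → Olga is also a Knight
Case 2: Nate is a Knave (liar)
  Statement is false → they are NOT the same → Olga is a Knight
In both cases, Olga is a Knight.

Knight


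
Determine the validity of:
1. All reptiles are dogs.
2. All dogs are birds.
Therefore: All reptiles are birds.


Premise 1: All reptiles are dogs.
Premise 2: All dogs are birds.
Conclusion: All reptiles are birds.
Barbara syllogism (AAA-1): All A are B, All B are C → All A are C.
Middle term (dogs) distributed in premise 2.

Valid


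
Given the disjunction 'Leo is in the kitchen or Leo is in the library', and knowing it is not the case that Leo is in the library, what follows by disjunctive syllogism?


Disjunctive syllogism: P ∨ Q, ¬P ⊢ Q
Disjunction: Leo is in the kitchen ∨ Leo is in the library
We know it is not the case that Leo is in the library.
By disjunctive syllogism, the other disjunct must be true.

Leo is in the kitchen


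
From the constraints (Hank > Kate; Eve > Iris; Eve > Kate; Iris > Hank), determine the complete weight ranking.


Constraints: Hank > Kate; Eve > Iris; Eve > Kate; Iris > Hank
Method: at each step, the next-highest is the one remaining person who never appears on the smaller side of a constraint between remaining people.
  Step 1: remaining {Iris, Hank, Eve, Kate}; on the smaller side: {Iris, Hank, Kate} → Eve is next (Eve > Iris; Eve > Kate).
  Step 2: remaining {Iris, Hank, Kate}; on the smaller side: {Hank, Kate} → Iris is next (Iris > Hank).
  Step 3: remaining {Hank, Kate}; on the smaller side: {Kate} → Hank is next (Hank > Kate).
  Step 4: only Kate remains → lowest.
Final ranking (highest to lowest):

Eve > Iris > Hank > Kate


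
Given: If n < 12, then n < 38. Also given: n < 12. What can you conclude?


Modus ponens: P → Q, P ⊢ Q
P: n < 12
Q: n < 38
We have P → Q and P is true.
By modus ponens, Q must be true.

n < 38


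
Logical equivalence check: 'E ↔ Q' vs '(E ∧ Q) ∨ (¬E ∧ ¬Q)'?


Expression 1: E ↔ Q
Expression 2: (E ∧ Q) ∨ (¬E ∧ ¬Q)
Truth table (E Q | Expr1 Expr2):
  T T |   T     T
  T F |   F     F
  F T |   F     F
  F F |   T     T
All 4 rows agree, so the expressions are logically equivalent.

Yes


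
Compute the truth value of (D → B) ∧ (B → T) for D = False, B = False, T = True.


D = False, B = False, T = True
Step 1: D → B is false only when D=True and B=False. Result: True
Step 2: B → T is false only when B=True and T=False. Result: True
Step 3: True ∧ True = True

True


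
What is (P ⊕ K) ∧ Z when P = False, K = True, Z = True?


P = False, K = True, Z = True
Step 1: P ⊕ K = False XOR True = True
Step 2: True ∧ Z = True AND True = True
XOR true when exactly one of P,K is true; then AND with Z.

True


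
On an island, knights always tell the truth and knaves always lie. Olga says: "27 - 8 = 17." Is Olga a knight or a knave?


Statement: "27 - 8 = 17."
Actual: 27 - 8 = 19
Claimed: 17
Statement is FALSE → Olga lies → Knave

Knave


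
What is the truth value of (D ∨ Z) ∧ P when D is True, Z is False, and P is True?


D = True, Z = False, P = True
Step 1: D ∨ Z = True OR False = True
Step 2: True ∧ P = True AND True = True
OR is true when at least one operand is true; AND requires both.

True


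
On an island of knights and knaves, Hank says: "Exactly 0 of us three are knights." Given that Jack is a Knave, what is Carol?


Hank claims exactly 0 knights among Hank, Jack, Carol.
Given: Jack is a Knave.

Case 1: Hank is a Knight (tells truth)
  Then exactly 0 of the three are knights.
  Counting Hank, Jack: 1 knight(s) so far. Need -1 more → impossible.
Case 2: Hank is a Knave (lies)
  Then the count is NOT 0.
  If Carol = Knave, count = 0 = 0 → claim would be true, contradicts lie.
  If Carol = Knight, count = 1 ≠ 0 → lie confirmed ✓

Carol is a Knight.

Knight


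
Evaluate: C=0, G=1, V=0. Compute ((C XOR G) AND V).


C XOR G = 0^1 = 1
1 AND 0 = 0

0


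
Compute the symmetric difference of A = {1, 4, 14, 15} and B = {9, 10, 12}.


A = {1, 4, 14, 15}
B = {9, 10, 12}
Operation: symmetric difference
In A only: [1, 4, 14, 15], in B only: [9, 10, 12]

{1, 4, 9, 10, 12, 14, 15}


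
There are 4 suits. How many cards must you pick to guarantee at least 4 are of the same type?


Pigeonhole: to guarantee k in one of n categories, need (k-1)×n + 1.
k = 4, n = 4
Minimum = (4-1) × 4 + 1 = 3 × 4 + 1

13


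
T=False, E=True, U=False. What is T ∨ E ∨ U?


T = False, E = True, U = False
Expression: T ∨ E ∨ U
Step 1: T ∨ E = False OR True = True
Step 2: (True) ∨ U = True OR False = True

True


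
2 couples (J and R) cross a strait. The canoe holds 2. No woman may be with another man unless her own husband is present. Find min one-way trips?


Label couples J and R.
1. WJ+WR → (far: WJ,WR; near: HJ,HR)
2. WJ ←   (far: WR; near: HJ,HR,WJ)
3. HJ+HR → (far: HJ,HR,WR; near: WJ)
4. HJ ←   (far: HR,WR; near: HJ,WJ)  — HJ returns, since WJ is alone on near bank
5. HJ+WJ → (far: all four; near: empty)
Every state respects the constraint.
Minimum trips = 5

5


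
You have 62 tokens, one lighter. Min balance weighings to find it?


Each weighing has 3 outcomes (left heavy / balance / right heavy), so k weighings distinguish at most 3^k cases; splitting into three near-equal groups achieves this.
Need 3^k ≥ 62: 3^3 = 27 < 62 ≤ 3^4 = 81
k = ⌈log₃(62)⌉ = 4

4


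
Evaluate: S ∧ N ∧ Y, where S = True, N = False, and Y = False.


S = True, N = False, Y = False
Step 1: S ∧ N = True AND False = False
Step 2: (False) ∧ Y = (False) AND False = False
AND is true only when ALL operands are true.

False


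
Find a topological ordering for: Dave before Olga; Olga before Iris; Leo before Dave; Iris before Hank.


Constraints: Dave before Olga; Olga before Iris; Leo before Dave; Iris before Hank
Method: repeatedly schedule the remaining task that has no remaining task required before it.
  Step 1: remaining {Leo, Olga, Hank, Iris, Dave}; every task except Leo still has a predecessor pending → schedule Leo.
  Step 2: remaining {Olga, Hank, Iris, Dave}; every task except Dave still has a predecessor pending → schedule Dave.
  Step 3: remaining {Olga, Hank, Iris}; every task except Olga still has a predecessor pending → schedule Olga.
  Step 4: remaining {Hank, Iris}; every task except Iris still has a predecessor pending → schedule Iris.
  Step 5: only Hank remains → schedule Hank.
Resulting order:

Leo → Dave → Olga → Iris → Hank


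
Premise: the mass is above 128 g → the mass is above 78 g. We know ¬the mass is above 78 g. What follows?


Modus tollens: P → Q, ¬Q ⊢ ¬P
P: the mass is above 128 g
Q: the mass is above 78 g
We have P → Q and Q is false.
By modus tollens, P must be false.

It is not the case that the mass is above 128 g


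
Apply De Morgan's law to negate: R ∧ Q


De Morgan's law: ¬(P ∧ Q) ≡ ¬P ∨ ¬Q
¬(R ∧ Q) = ¬R ∨ ¬Q

¬R ∨ ¬Q


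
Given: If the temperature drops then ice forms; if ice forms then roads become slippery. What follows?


Hypothetical syllogism: P → Q, Q → R ⊢ P → R
Premise 1: the temperature drops → ice forms
Premise 2: ice forms → roads become slippery
Chain the implications: the middle term (ice forms) links the two.
Conclusion: If the temperature drops, then roads become slippery.

If the temperature drops, then roads become slippery.


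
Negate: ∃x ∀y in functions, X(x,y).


Original: ∃x ∀y X(x,y)
Rule: ¬∀→∃, ¬∃→∀, negate predicate.
Negation: ∀x ∃y ¬X(x,y)

∀x ∃y ¬X(x,y)


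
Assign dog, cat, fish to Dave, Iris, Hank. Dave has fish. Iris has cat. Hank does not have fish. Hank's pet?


From clues:
  Iris → cat
  Dave → fish
By elimination, Hank gets the remaining.

dog


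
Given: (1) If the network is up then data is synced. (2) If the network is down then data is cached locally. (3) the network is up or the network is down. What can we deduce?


Constructive dilemma: (P → Q) ∧ (R → S), P ∨ R ⊢ Q ∨ S
Premise 1: the network is up → data is synced
Premise 2: the network is down → data is cached locally
Premise 3: the network is up ∨ the network is down
Case 1: Assuming the network is up, then by Premise 1, data is synced.
Case 2: Assuming the network is down, then by Premise 2, data is cached locally.
Since one of the network is up or the network is down must hold, we get data is synced or data is cached locally.

Data is synced or data is cached locally.


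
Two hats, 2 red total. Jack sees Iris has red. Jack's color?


Total red = 2, Iris = red
Red accounted for: 1
Remaining for Jack: 1
Jack's hat is red.

red


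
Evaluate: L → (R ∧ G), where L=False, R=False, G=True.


L = False, R = False, G = True
Expression: L → (R ∧ G)
Step 1: R ∧ G = False AND True = False
Step 2: L → (False) = False → False = True

True


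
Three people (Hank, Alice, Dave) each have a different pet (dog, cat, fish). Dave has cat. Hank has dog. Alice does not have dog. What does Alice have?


From clues:
  Dave → cat
  Hank → dog
By elimination, Alice gets the remaining.

fish


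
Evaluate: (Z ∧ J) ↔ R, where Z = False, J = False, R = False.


Z = False, J = False, R = False
Step 1: Z ∧ J = False AND False = False
Step 2: (False) ↔ R: true when both sides have same truth value.
Result: False ↔ False = True

True


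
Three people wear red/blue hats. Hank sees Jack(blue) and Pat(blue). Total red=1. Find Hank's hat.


Total red = 1, seen red = 0
Own red = 1 - 0 = 1
Hank's hat is red.

red


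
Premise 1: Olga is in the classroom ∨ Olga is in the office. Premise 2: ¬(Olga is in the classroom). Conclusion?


Disjunctive syllogism: P ∨ Q, ¬P ⊢ Q
Disjunction: Olga is in the classroom ∨ Olga is in the office
We know it is not the case that Olga is in the classroom.
By disjunctive syllogism, the other disjunct must be true.

Olga is in the office


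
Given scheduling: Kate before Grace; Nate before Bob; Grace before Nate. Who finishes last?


Constraints: Kate before Grace; Nate before Bob; Grace before Nate
The last task can have nothing scheduled after it, so it must never appear on the left of a 'before'.
Tasks appearing before some other task: Kate, Nate, Grace.
The only task not in that list is Bob → it is last.

Bob


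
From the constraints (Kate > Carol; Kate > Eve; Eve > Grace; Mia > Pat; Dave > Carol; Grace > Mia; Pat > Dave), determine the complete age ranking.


Constraints: Kate > Carol; Kate > Eve; Eve > Grace; Mia > Pat; Dave > Carol; Grace > Mia; Pat > Dave
Method: at each step, the next-highest is the one remaining person who never appears on the smaller side of a constraint between remaining people.
  Step 1: remaining {Kate, Carol, Mia, Eve, Dave, Pat, Grace}; on the smaller side: {Carol, Mia, Eve, Dave, Pat, Grace} → Kate is next (Kate > Carol; Kate > Eve).
  Step 2: remaining {Carol, Mia, Eve, Dave, Pat, Grace}; on the smaller side: {Carol, Mia, Dave, Pat, Grace} → Eve is next (Eve > Grace).
  Step 3: remaining {Carol, Mia, Dave, Pat, Grace}; on the smaller side: {Carol, Mia, Dave, Pat} → Grace is next (Grace > Mia).
  Step 4: remaining {Carol, Mia, Dave, Pat}; on the smaller side: {Carol, Dave, Pat} → Mia is next (Mia > Pat).
  Step 5: remaining {Carol, Dave, Pat}; on the smaller side: {Carol, Dave} → Pat is next (Pat > Dave).
  Step 6: remaining {Carol, Dave}; on the smaller side: {Carol} → Dave is next (Dave > Carol).
  Step 7: only Carol remains → lowest.
Final ranking (highest to lowest):

Kate > Eve > Grace > Mia > Pat > Dave > Carol


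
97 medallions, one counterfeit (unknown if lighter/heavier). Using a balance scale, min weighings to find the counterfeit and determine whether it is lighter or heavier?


Let n = 97. 194 possibilities (n medallions × lighter/heavier); each weighing has 3 outcomes.
Bound for k weighings: say the first weighing puts j medallions on each pan. If it tips, the 2j weighed medallions remain suspects (each with a known direction) and k-1 weighings give 3^(k-1) outcomes; 3^(k-1) is odd, so 2j ≤ 3^(k-1) - 1. If it balances, the n - 2j unweighed medallions remain with direction unknown: 2(n - 2j) ≤ 3^(k-1) - 1 by the same parity argument. Adding, n ≤ (3^(k-1) - 1) + (3^(k-1) - 1)/2 = (3^k - 3)/2, and the classical three-group strategy achieves this (3 medallions in 2 weighings, 12 in 3, 39 in 4, 120 in 5).
So we need the smallest k with (3^k - 3)/2 ≥ 97.
k = 4: (3^4 - 3)/2 = 39 < 97 ✗
k = 5: (3^5 - 3)/2 = 120 ≥ 97 ✓

5


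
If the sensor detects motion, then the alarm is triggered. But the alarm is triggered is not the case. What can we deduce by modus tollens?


Modus tollens: P → Q, ¬Q ⊢ ¬P
P: the sensor detects motion
Q: the alarm is triggered
We have P → Q and Q is false.
By modus tollens, P must be false.

It is not the case that the sensor detects motion


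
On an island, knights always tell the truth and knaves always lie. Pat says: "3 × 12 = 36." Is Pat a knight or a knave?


Statement: "3 × 12 = 36."
Actual: 3 × 12 = 36
Claimed: 36
Statement is TRUE → Pat tells the truth → Knight

Knight


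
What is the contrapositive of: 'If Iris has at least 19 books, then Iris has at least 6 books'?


Original: If Iris has at least 19 books, then Iris has at least 6 books
Contrapositive: If ¬Q, then ¬P
Negate Q: not (Iris has at least 6 books)
Negate P: not (Iris has at least 19 books)

If not (Iris has at least 6 books), then not (Iris has at least 19 books).


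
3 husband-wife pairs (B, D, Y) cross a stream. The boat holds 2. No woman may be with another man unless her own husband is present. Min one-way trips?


Label couples B, D, Y (H = husband, W = wife).
Counting alone: 6 people, the boat carries 2 and someone must bring it back, so each round trip nets at most +1 on the far side until the last crossing → at least 9 trips. The jealousy constraint makes 9 impossible; the shortest valid schedule has 11:
1. WB+WD →  (far: WB,WD; near: HB,HD,HY,WY)
2. WB ←       (far: WD; near: HB,HD,HY,WB,WY)
3. WB+WY →  (far: WB,WD,WY; near: HB,HD,HY)
4. WB ←       (far: WD,WY; near: HB,HD,HY,WB)
5. HD+HY →  (far: HD,WD,HY,WY; near: HB,WB)
6. HD+WD ←  (far: HY,WY; near: HB,WB,HD,WD)
7. HB+HD →  (far: HB,HD,HY,WY; near: WB,WD)
8. WY ←       (far: HB,HD,HY; near: WB,WD,WY)
9. WB+WD →  (far: HB,WB,HD,WD,HY; near: WY)
10. HY ←      (far: HB,WB,HD,WD; near: HY,WY)
11. HY+WY → (far: all six; near: empty)
In every state each wife is either with her husband or with no other man.
Minimum trips = 11

11


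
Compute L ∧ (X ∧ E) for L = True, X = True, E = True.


L = True, X = True, E = True
Step 1: X ∧ E = True AND True = True
Step 2: L ∧ True = True AND True = True
AND is true only when ALL operands are true.

True


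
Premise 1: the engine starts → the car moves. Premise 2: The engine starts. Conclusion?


Modus ponens: P → Q, P ⊢ Q
P: the engine starts
Q: the car moves
We have P → Q and P is true.
By modus ponens, Q must be true.

The car moves


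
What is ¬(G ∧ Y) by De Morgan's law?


De Morgan's law: ¬(P ∧ Q) ≡ ¬P ∨ ¬Q
¬(G ∧ Y) = ¬G ∨ ¬Y

¬G ∨ ¬Y


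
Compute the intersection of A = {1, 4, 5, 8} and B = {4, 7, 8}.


A = {1, 4, 5, 8}
B = {4, 7, 8}
Operation: intersection
Elements in both: 4, 8

{4, 8}


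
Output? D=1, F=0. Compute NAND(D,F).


D AND F = 0
NOT(0) = 1

1


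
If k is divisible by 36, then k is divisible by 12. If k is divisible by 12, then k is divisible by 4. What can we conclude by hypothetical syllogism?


Hypothetical syllogism: P → Q, Q → R ⊢ P → R
Premise 1: k is divisible by 36 → k is divisible by 12
Premise 2: k is divisible by 12 → k is divisible by 4
Chain the implications: the middle term (k is divisible by 12) links the two.
Conclusion: If k is divisible by 36, then k is divisible by 4.

If k is divisible by 36, then k is divisible by 4.


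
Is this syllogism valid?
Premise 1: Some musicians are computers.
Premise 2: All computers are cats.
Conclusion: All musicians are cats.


Premise 1: Some musicians are computers.
Premise 2: All computers are cats.
Conclusion: All musicians are cats.
Fallacy: illicit minor. The minor term (musicians) is distributed in the conclusion ('All musicians ...') but undistributed in its premise ('Some musicians are computers' doesn't cover all musicians).
Only 'Some musicians are cats' follows, not 'All'.

Invalid


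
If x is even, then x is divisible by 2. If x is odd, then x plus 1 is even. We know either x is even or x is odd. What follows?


Constructive dilemma: (P → Q) ∧ (R → S), P ∨ R ⊢ Q ∨ S
Premise 1: x is even → x is divisible by 2
Premise 2: x is odd → x plus 1 is even
Premise 3: x is even ∨ x is odd
Case 1: Assuming x is even, then by Premise 1, x is divisible by 2.
Case 2: Assuming x is odd, then by Premise 2, x plus 1 is even.
Since one of x is even or x is odd must hold, we get x is divisible by 2 or x plus 1 is even.

x is divisible by 2 or x plus 1 is even.


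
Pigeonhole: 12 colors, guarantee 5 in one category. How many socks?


Pigeonhole: to guarantee k in one of n categories, need (k-1)×n + 1.
k = 5, n = 12
Minimum = (5-1) × 12 + 1 = 4 × 12 + 1

49


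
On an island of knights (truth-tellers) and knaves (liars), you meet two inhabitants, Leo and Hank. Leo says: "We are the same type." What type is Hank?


Leo says: "We are the same type."
Case 1: Leo is a Knight (truth-teller)
  Statement is true → they ARE the same → Hank is also a Knight
Case 2: Leo is a Knave (liar)
  Statement is false → they are NOT the same → Hank is a Knight
In both cases, Hank is a Knight.

Knight


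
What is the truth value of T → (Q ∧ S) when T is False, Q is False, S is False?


T = False, Q = False, S = False
Step 1: Q ∧ S = False AND False = False
Step 2: T → (False): false only when T=True and consequent=False.
Result: True

True


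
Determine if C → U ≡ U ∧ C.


Expression 1: C → U
Expression 2: U ∧ C
Truth table (C U | Expr1 Expr2):
  T T |   T     T
  T F |   F     F
  F T |   T     F   ← differ
  F F |   T     F   ← differ
Counterexample: C=F, U=T gives Expr1 = T but Expr2 = F, so the expressions are NOT logically equivalent.

No


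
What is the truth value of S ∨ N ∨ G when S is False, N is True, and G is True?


S = False, N = True, G = True
Step 1: S ∨ N = False OR True = True
Step 2: True ∨ G = True OR True = True
OR is true when at least one operand is true.

True


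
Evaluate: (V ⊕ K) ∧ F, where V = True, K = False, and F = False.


V = True, K = False, F = False
Step 1: V ⊕ K = True XOR False = True
Step 2: True ∧ F = True AND False = False
XOR true when exactly one of V,K is true; then AND with F.

False


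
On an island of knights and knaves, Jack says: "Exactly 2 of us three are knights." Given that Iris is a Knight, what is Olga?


Jack claims exactly 2 knights among Jack, Iris, Olga.
Given: Iris is a Knight.

Case 1: Jack is a Knight (tells truth)
  Then exactly 2 of the three are knights.
  Counting Jack, Iris: 2 knight(s) so far. Need 0 more → Olga = Knave.
Case 2: Jack is a Knave (lies)
  Then the count is NOT 2.
  If Olga = Knight, count = 2 = 2 → claim would be true, contradicts lie.
  If Olga = Knave, count = 1 ≠ 2 → lie confirmed ✓

Olga is a Knave.

Knave


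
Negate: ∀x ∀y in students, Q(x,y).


Original: ∀x ∀y Q(x,y)
Rule: ¬∀→∃, ¬∃→∀, negate predicate.
Negation: ∃x ∃y ¬Q(x,y)

∃x ∃y ¬Q(x,y)


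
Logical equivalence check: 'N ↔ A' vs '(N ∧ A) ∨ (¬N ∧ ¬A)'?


Expression 1: N ↔ A
Expression 2: (N ∧ A) ∨ (¬N ∧ ¬A)
Truth table (N A | Expr1 Expr2):
  T T |   T     T
  T F |   F     F
  F T |   F     F
  F F |   T     T
All 4 rows agree, so the expressions are logically equivalent.

Yes


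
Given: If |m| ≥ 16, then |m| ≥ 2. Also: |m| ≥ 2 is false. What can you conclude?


Modus tollens: P → Q, ¬Q ⊢ ¬P
P: |m| ≥ 16
Q: |m| ≥ 2
We have P → Q and Q is false.
By modus tollens, P must be false.

It is not the case that |m| ≥ 16


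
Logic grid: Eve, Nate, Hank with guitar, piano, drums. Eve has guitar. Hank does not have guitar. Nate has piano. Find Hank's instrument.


From clues:
  Eve → guitar
  Nate → piano
By elimination, Hank gets the remaining.

drums


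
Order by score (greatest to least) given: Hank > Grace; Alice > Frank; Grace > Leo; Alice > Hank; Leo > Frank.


Constraints: Hank > Grace; Alice > Frank; Grace > Leo; Alice > Hank; Leo > Frank
Method: at each step, the next-highest is the one remaining person who never appears on the smaller side of a constraint between remaining people.
  Step 1: remaining {Alice, Leo, Hank, Frank, Grace}; on the smaller side: {Leo, Hank, Frank, Grace} → Alice is next (Alice > Frank; Alice > Hank).
  Step 2: remaining {Leo, Hank, Frank, Grace}; on the smaller side: {Leo, Frank, Grace} → Hank is next (Hank > Grace).
  Step 3: remaining {Leo, Frank, Grace}; on the smaller side: {Leo, Frank} → Grace is next (Grace > Leo).
  Step 4: remaining {Leo, Frank}; on the smaller side: {Frank} → Leo is next (Leo > Frank).
  Step 5: only Frank remains → lowest.
Final ranking (highest to lowest):

Alice > Hank > Grace > Leo > Frank


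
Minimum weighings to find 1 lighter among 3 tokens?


Each weighing has 3 outcomes (left heavy / balance / right heavy), so k weighings distinguish at most 3^k cases; splitting into three near-equal groups achieves this.
Need 3^k ≥ 3: 3^0 = 1 < 3 ≤ 3^1 = 3
k = ⌈log₃(3)⌉ = 1

1


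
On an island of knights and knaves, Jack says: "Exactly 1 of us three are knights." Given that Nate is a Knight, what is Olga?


Jack claims exactly 1 knights among Jack, Nate, Olga.
Given: Nate is a Knight.

Case 1: Jack is a Knight (tells truth)
  Then exactly 1 of the three are knights.
  Counting Jack, Nate: 2 knight(s) so far. Need -1 more → impossible.
Case 2: Jack is a Knave (lies)
  Then the count is NOT 1.
  If Olga = Knave, count = 1 = 1 → claim would be true, contradicts lie.
  If Olga = Knight, count = 2 ≠ 1 → lie confirmed ✓

Olga is a Knight.

Knight


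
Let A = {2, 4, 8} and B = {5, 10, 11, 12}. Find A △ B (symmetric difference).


A = {2, 4, 8}
B = {5, 10, 11, 12}
Operation: symmetric difference
In A only: [2, 4, 8], in B only: [5, 10, 11, 12]

{2, 4, 5, 8, 10, 11, 12}


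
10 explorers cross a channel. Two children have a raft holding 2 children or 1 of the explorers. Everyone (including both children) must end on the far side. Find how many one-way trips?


Per crossing of one of the explorers: children→, one←, one of the explorers→, one← = 4 trips
10 × 4 = 40, + 1 final children→ = 41
Minimum trips = 41

41


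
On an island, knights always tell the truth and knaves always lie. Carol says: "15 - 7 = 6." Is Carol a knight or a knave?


Statement: "15 - 7 = 6."
Actual: 15 - 7 = 8
Claimed: 6
Statement is FALSE → Carol lies → Knave

Knave


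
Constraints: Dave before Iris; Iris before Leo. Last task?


Constraints: Dave before Iris; Iris before Leo
The last task can have nothing scheduled after it, so it must never appear on the left of a 'before'.
Tasks appearing before some other task: Dave, Iris.
The only task not in that list is Leo → it is last.

Leo


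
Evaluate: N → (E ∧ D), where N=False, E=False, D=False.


N = False, E = False, D = False
Expression: N → (E ∧ D)
Step 1: E ∧ D = False AND False = False
Step 2: N → (False) = False → False = True

True


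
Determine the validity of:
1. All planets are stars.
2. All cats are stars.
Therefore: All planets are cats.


Premise 1: All planets are stars.
Premise 2: All cats are stars.
Conclusion: All planets are cats.
Fallacy: undistributed middle. stars is predicate in both.
Counterexample: planets and cats could be disjoint subsets of stars.

Invalid


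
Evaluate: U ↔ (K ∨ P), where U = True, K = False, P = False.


U = True, K = False, P = False
Step 1: K ∨ P = False OR False = False
Step 2: U ↔ (False): true when both sides have same truth value.
Result: True ↔ False = False

False


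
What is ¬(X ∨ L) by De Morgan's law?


De Morgan's law: ¬(P ∨ Q) ≡ ¬P ∧ ¬Q
¬(X ∨ L) = ¬X ∧ ¬L

¬X ∧ ¬L


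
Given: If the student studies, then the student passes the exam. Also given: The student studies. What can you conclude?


Modus ponens: P → Q, P ⊢ Q
P: the student studies
Q: the student passes the exam
We have P → Q and P is true.
By modus ponens, Q must be true.

The student passes the exam


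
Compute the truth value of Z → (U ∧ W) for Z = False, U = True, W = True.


Z = False, U = True, W = True
Step 1: U ∧ W = True AND True = True
Step 2: Z → (True): false only when Z=True and consequent=False.
Result: True

True


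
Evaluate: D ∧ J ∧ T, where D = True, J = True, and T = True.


D = True, J = True, T = True
Step 1: D ∧ J = True AND True = True
Step 2: (True) ∧ T = (True) AND True = True
AND is true only when ALL operands are true.

True


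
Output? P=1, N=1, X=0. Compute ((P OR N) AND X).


P OR N = 1|1 = 1
1 AND 0 = 0

0


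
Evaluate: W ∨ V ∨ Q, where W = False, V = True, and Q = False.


W = False, V = True, Q = False
Step 1: W ∨ V = False OR True = True
Step 2: True ∨ Q = True OR False = True
OR is true when at least one operand is true.

True


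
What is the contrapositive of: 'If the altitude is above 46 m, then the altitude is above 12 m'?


Original: If the altitude is above 46 m, then the altitude is above 12 m
Contrapositive: If ¬Q, then ¬P
Negate Q: not (the altitude is above 12 m)
Negate P: not (the altitude is above 46 m)

If not (the altitude is above 12 m), then not (the altitude is above 46 m).


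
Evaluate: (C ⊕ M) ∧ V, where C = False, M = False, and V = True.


C = False, M = False, V = True
Step 1: C ⊕ M = False XOR False = False
Step 2: False ∧ V = False AND True = False
XOR true when exactly one of C,M is true; then AND with V.

False


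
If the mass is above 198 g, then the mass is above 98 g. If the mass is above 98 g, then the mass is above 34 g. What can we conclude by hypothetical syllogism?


Hypothetical syllogism: P → Q, Q → R ⊢ P → R
Premise 1: the mass is above 198 g → the mass is above 98 g
Premise 2: the mass is above 98 g → the mass is above 34 g
Chain the implications: the middle term (the mass is above 98 g) links the two.
Conclusion: If the mass is above 198 g, then the mass is above 34 g.

If the mass is above 198 g, then the mass is above 34 g.


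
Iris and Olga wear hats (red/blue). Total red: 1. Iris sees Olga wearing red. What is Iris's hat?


Total red = 1, Olga = red
Red accounted for: 1
Remaining for Iris: 0
Iris's hat is blue.

blue


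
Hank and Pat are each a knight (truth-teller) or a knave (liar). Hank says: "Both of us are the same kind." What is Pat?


Hank says: "Both of us are the same kind."
Case 1: Hank is a Knight (truth-teller)
  Statement is true → they ARE the same → Pat is also a Knight
Case 2: Hank is a Knave (liar)
  Statement is false → they are NOT the same → Pat is a Knight
In both cases, Pat is a Knight.

Knight


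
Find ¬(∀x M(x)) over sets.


Original: ∀x M(x)
Rule: ¬∀→∃, ¬∃→∀, negate predicate.
Negation: ∃x ¬M(x)

∃x ¬M(x)


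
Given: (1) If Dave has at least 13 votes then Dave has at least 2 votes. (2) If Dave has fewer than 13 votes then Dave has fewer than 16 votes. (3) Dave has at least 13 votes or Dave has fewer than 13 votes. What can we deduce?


Constructive dilemma: (P → Q) ∧ (R → S), P ∨ R ⊢ Q ∨ S
Premise 1: Dave has at least 13 votes → Dave has at least 2 votes
Premise 2: Dave has fewer than 13 votes → Dave has fewer than 16 votes
Premise 3: Dave has at least 13 votes ∨ Dave has fewer than 13 votes
Case 1: Assuming Dave has at least 13 votes, then by Premise 1, Dave has at least 2 votes.
Case 2: Assuming Dave has fewer than 13 votes, then by Premise 2, Dave has fewer than 16 votes.
Since one of Dave has at least 13 votes or Dave has fewer than 13 votes must hold, we get Dave has at least 2 votes or Dave has fewer than 16 votes.

Dave has at least 2 votes or Dave has fewer than 16 votes.


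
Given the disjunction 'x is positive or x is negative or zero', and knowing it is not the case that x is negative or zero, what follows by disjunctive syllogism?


Disjunctive syllogism: P ∨ Q, ¬P ⊢ Q
Disjunction: x is positive ∨ x is negative or zero
We know it is not the case that x is negative or zero.
By disjunctive syllogism, the other disjunct must be true.

x is positive


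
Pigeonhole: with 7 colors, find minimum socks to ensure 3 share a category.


Pigeonhole: to guarantee k in one of n categories, need (k-1)×n + 1.
k = 3, n = 7
Minimum = (3-1) × 7 + 1 = 2 × 7 + 1

15


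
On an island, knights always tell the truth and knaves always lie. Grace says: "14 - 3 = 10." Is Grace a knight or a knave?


Statement: "14 - 3 = 10."
Actual: 14 - 3 = 11
Claimed: 10
Statement is FALSE → Grace lies → Knave

Knave


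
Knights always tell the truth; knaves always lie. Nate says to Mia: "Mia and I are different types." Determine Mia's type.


Nate says: "Mia and I are different types."
Case 1: Nate is a Knight (truth-teller)
  Statement is true → they ARE different → Mia is a Knave
Case 2: Nate is a Knave (liar)
  Statement is false → they are NOT different → Mia is a Knave
In both cases, Mia is a Knave.

Knave


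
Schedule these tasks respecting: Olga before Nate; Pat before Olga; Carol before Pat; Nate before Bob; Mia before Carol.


Constraints: Olga before Nate; Pat before Olga; Carol before Pat; Nate before Bob; Mia before Carol
Method: repeatedly schedule the remaining task that has no remaining task required before it.
  Step 1: remaining {Carol, Olga, Mia, Pat, Nate, Bob}; every task except Mia still has a predecessor pending → schedule Mia.
  Step 2: remaining {Carol, Olga, Pat, Nate, Bob}; every task except Carol still has a predecessor pending → schedule Carol.
  Step 3: remaining {Olga, Pat, Nate, Bob}; every task except Pat still has a predecessor pending → schedule Pat.
  Step 4: remaining {Olga, Nate, Bob}; every task except Olga still has a predecessor pending → schedule Olga.
  Step 5: remaining {Nate, Bob}; every task except Nate still has a predecessor pending → schedule Nate.
  Step 6: only Bob remains → schedule Bob.
Resulting order:

Mia → Carol → Pat → Olga → Nate → Bob


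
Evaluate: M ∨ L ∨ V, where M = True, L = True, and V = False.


M = True, L = True, V = False
Step 1: M ∨ L = True OR True = True
Step 2: True ∨ V = True OR False = True
OR is true when at least one operand is true.

True


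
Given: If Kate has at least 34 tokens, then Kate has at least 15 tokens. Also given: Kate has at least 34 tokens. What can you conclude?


Modus ponens: P → Q, P ⊢ Q
P: Kate has at least 34 tokens
Q: Kate has at least 15 tokens
We have P → Q and P is true.
By modus ponens, Q must be true.

Kate has at least 15 tokens


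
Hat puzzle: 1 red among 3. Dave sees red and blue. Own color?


Total red = 1, seen red = 1
Own red = 1 - 1 = 0
Dave's hat is blue.

blue


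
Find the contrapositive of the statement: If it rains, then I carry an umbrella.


Original: If it rains, then I carry an umbrella
Contrapositive: If ¬Q, then ¬P
Negate Q: not (I carry an umbrella)
Negate P: not (it rains)

If not (I carry an umbrella), then not (it rains).


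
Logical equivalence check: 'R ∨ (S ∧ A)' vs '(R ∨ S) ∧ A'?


Expression 1: R ∨ (S ∧ A)
Expression 2: (R ∨ S) ∧ A
Truth table (R S A | Expr1 Expr2):
  T T T |   T     T
  T T F |   T     F   ← differ
  T F T |   T     T
  T F F |   T     F   ← differ
  F T T |   T     T
  F T F |   F     F
  F F T |   F     F
  F F F |   F     F
Counterexample: R=T, S=T, A=F gives Expr1 = T but Expr2 = F, so the expressions are NOT logically equivalent.

No


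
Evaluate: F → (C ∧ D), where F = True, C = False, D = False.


F = True, C = False, D = False
Step 1: C ∧ D = False AND False = False
Step 2: F → (False): false only when F=True and consequent=False.
Result: False

False


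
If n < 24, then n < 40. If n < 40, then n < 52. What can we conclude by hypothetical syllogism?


Hypothetical syllogism: P → Q, Q → R ⊢ P → R
Premise 1: n < 24 → n < 40
Premise 2: n < 40 → n < 52
Chain the implications: the middle term (n < 40) links the two.
Conclusion: If n < 24, then n < 52.

If n < 24, then n < 52.


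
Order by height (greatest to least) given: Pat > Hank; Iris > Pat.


Constraints: Pat > Hank; Iris > Pat
Method: at each step, the next-highest is the one remaining person who never appears on the smaller side of a constraint between remaining people.
  Step 1: remaining {Hank, Iris, Pat}; on the smaller side: {Hank, Pat} → Iris is next (Iris > Pat).
  Step 2: remaining {Hank, Pat}; on the smaller side: {Hank} → Pat is next (Pat > Hank).
  Step 3: only Hank remains → lowest.
Final ranking (highest to lowest):

Iris > Pat > Hank


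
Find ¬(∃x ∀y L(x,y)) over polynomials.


Original: ∃x ∀y L(x,y)
Rule: ¬∀→∃, ¬∃→∀, negate predicate.
Negation: ∀x ∃y ¬L(x,y)

∀x ∃y ¬L(x,y)


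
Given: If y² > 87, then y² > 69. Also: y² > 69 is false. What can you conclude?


Modus tollens: P → Q, ¬Q ⊢ ¬P
P: y² > 87
Q: y² > 69
We have P → Q and Q is false.
By modus tollens, P must be false.

It is not the case that y² > 87


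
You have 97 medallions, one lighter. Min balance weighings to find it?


Each weighing has 3 outcomes (left heavy / balance / right heavy), so k weighings distinguish at most 3^k cases; splitting into three near-equal groups achieves this.
Need 3^k ≥ 97: 3^4 = 81 < 97 ≤ 3^5 = 243
k = ⌈log₃(97)⌉ = 5

5


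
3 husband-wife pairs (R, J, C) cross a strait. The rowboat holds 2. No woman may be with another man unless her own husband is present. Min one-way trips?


Label couples R, J, C (H = husband, W = wife).
Counting alone: 6 people, the rowboat carries 2 and someone must bring it back, so each round trip nets at most +1 on the far side until the last crossing → at least 9 trips. The jealousy constraint makes 9 impossible; the shortest valid schedule has 11:
1. WR+WJ →  (far: WR,WJ; near: HR,HJ,HC,WC)
2. WR ←       (far: WJ; near: HR,HJ,HC,WR,WC)
3. WR+WC →  (far: WR,WJ,WC; near: HR,HJ,HC)
4. WR ←       (far: WJ,WC; near: HR,HJ,HC,WR)
5. HJ+HC →  (far: HJ,WJ,HC,WC; near: HR,WR)
6. HJ+WJ ←  (far: HC,WC; near: HR,WR,HJ,WJ)
7. HR+HJ →  (far: HR,HJ,HC,WC; near: WR,WJ)
8. WC ←       (far: HR,HJ,HC; near: WR,WJ,WC)
9. WR+WJ →  (far: HR,WR,HJ,WJ,HC; near: WC)
10. HC ←      (far: HR,WR,HJ,WJ; near: HC,WC)
11. HC+WC → (far: all six; near: empty)
In every state each wife is either with her husband or with no other man.
Minimum trips = 11

11


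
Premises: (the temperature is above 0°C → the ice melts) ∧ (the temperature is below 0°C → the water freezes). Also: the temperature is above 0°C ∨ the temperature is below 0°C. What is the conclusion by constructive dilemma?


Constructive dilemma: (P → Q) ∧ (R → S), P ∨ R ⊢ Q ∨ S
Premise 1: the temperature is above 0°C → the ice melts
Premise 2: the temperature is below 0°C → the water freezes
Premise 3: the temperature is above 0°C ∨ the temperature is below 0°C
Case 1: Assuming the temperature is above 0°C, then by Premise 1, the ice melts.
Case 2: Assuming the temperature is below 0°C, then by Premise 2, the water freezes.
Since one of the temperature is above 0°C or the temperature is below 0°C must hold, we get the ice melts or the water freezes.

The ice melts or the water freezes.


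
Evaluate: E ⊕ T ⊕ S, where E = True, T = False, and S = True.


E = True, T = False, S = True
Step 1: E ⊕ T = True XOR False = True
Step 2: True ⊕ S = True XOR True = False
XOR is true when an odd number of operands are true.

False


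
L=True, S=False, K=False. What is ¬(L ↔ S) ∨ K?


L = True, S = False, K = False
Expression: ¬(L ↔ S) ∨ K
Step 1: L ↔ S = (True iff False) = False
Step 2: ¬(L ↔ S) = NOT False = True
Step 3: (True) ∨ K = True OR False = True

True


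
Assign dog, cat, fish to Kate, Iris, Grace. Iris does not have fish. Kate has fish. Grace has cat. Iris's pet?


From clues:
  Grace → cat
  Kate → fish
By elimination, Iris gets the remaining.

dog
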